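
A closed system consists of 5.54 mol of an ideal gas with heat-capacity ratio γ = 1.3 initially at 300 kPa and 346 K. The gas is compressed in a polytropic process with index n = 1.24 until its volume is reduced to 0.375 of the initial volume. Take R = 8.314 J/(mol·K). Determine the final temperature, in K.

V₁ = nRT₁/P₁ = 5.54×8.314×346/300 = 53.1 L.
Polytropic n=1.24: T₂ = T₁(V₁/V₂)^(n−1) = 346×(2.67)^0.24 = 438 K; P₂ = P₁(V₁/V₂)^n = 1010 kPa.

438 K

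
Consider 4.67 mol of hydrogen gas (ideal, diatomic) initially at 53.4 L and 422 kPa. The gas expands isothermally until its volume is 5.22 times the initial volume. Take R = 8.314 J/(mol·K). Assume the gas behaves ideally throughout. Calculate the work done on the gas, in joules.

-37200 J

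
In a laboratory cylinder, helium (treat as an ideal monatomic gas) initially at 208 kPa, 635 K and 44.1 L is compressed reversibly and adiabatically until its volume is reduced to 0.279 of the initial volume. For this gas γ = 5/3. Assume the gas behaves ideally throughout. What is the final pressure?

1750 kPa

Adiabatic: TV^(γ−1) = const ⇒ T₂ = 635×(3.58)^0.667 = 1490 K; PV^γ = const ⇒ P₂ = 1750 kPa.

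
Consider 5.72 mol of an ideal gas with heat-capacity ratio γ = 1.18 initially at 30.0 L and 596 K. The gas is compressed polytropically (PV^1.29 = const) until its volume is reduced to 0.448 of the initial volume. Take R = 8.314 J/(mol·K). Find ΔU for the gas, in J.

41300 J

P₁ = nRT₁/V₁ = 5.72×8.314×596/30.0 = 945 kPa.
Polytropic n=1.29: T₂ = T₁(V₁/V₂)^(n−1) = 596×(2.23)^0.29 = 752 K; P₂ = P₁(V₁/V₂)^n = 2660 kPa.
For an ideal gas ΔU = nCvΔT with Cv = R/(γ−1) = 46.2 J/(mol·K).
ΔU = 5.72×46.2×(752−596) = 41300 J.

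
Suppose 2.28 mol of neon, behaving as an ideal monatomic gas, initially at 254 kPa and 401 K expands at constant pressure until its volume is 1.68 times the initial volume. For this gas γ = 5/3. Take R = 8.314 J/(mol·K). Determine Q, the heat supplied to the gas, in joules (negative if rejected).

12900 J

V₁ = nRT₁/P₁ = 2.28×8.314×401/254 = 29.9 L.
Isobaric: P stays 254 kPa; V/T = const ⇒ T₂ = 674 K, V₂ = 50.3 L.
W = PΔV = 254×(50.3−29.9) kPa·L = 5170 J.
ΔU = nCvΔT = 2.28×12.5×(674−401) = 7750 J.
Q = ΔU + W = nCpΔT = 12900 J.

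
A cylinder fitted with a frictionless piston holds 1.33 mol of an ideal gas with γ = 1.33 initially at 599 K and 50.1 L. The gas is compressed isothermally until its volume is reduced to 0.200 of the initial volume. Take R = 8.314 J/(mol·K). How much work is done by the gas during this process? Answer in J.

P₁ = nRT₁/V₁ = 1.33×8.314×599/50.1 = 132 kPa.
Isothermal: T stays 599 K; PV = const ⇒ V₂ = 10.0 L, P₂ = 661 kPa.
W = nRT ln(V₂/V₁) = 1.33×8.314×599×ln(0.200) = -10700 J.

-10700 J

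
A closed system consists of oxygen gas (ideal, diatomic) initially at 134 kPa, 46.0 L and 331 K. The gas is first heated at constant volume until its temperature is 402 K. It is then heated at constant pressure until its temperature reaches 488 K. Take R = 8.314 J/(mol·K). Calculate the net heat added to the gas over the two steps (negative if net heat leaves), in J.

8910 J

n = P₁V₁/(RT₁) = 134×46.0/(8.314×331) = 2.24 mol.
Step 1 — Isochoric: V stays 46.0 L; P/T = const ⇒ T₂ = 402 K, P₂ = 163 kPa.
W = 0 (no volume change).
ΔU = nCvΔT = 2.24×20.8×(402−331) = 3310 J.
Q = ΔU = 3310 J.
State after step 1: P = 163 kPa, V = 46.0 L, T = 402 K.
Step 2 — Isobaric: P stays 163 kPa; V/T = const ⇒ T₂ = 488 K, V₂ = 55.8 L.
W = PΔV = 163×(55.8−46.0) kPa·L = 1600 J.
ΔU = nCvΔT = 2.24×20.8×(488−402) = 4000 J.
Q = ΔU + W = nCpΔT = 5610 J.
Net over both steps: W = 1600 J, Q = 8910 J, ΔU = 7310 J.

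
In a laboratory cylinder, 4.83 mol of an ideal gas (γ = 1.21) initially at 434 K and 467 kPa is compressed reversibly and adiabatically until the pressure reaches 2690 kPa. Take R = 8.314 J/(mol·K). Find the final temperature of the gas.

588 K

V₁ = nRT₁/P₁ = 4.83×8.314×434/467 = 37.3 L.
Adiabatic: T₂/T₁ = (P₂/P₁)^((γ−1)/γ) ⇒ T₂ = 434×(5.76)^0.174 = 588 K; V₂ = 8.78 L.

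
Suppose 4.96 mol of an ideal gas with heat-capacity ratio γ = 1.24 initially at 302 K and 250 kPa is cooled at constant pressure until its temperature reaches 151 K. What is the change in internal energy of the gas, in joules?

-25900 J

V₁ = nRT₁/P₁ = 4.96×8.314×302/250 = 49.8 L.
Isobaric: P stays 250 kPa; V/T = const ⇒ T₂ = 151 K, V₂ = 24.9 L.
For an ideal gas ΔU = nCvΔT with Cv = R/(γ−1) = 34.6 J/(mol·K).
ΔU = 4.96×34.6×(151−302) = -25900 J.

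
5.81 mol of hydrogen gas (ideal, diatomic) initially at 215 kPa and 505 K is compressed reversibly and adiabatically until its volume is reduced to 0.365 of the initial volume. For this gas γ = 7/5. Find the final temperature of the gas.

V₁ = nRT₁/P₁ = 5.81×8.314×505/215 = 113 L.
Adiabatic: TV^(γ−1) = const ⇒ T₂ = 505×(2.74)^0.400 = 756 K; PV^γ = const ⇒ P₂ = 882 kPa.

756 K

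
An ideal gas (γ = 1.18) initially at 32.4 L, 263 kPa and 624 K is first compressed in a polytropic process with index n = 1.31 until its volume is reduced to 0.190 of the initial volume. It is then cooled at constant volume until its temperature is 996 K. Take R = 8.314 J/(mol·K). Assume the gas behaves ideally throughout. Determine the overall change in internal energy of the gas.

n = P₁V₁/(RT₁) = 263×32.4/(8.314×624) = 1.64 mol.
Step 1 — Polytropic n=1.31: T₂ = T₁(V₁/V₂)^(n−1) = 624×(5.26)^0.31 = 1040 K; P₂ = P₁(V₁/V₂)^n = 2320 kPa.
W = (P₁V₁−P₂V₂)/(n−1) = (263×32.4−2320×6.16)/0.31 = -18500 J.
ΔU = nCvΔT = 1.64×46.2×(1040−624) = 31900 J.
Q = ΔU + W = 13400 J.
State after step 1: P = 2320 kPa, V = 6.16 L, T = 1040 K.
Step 2 — Isochoric: V stays 6.16 L; P/T = const ⇒ T₂ = 996 K, P₂ = 2210 kPa.
W = 0 (no volume change).
ΔU = nCvΔT = 1.64×46.2×(996−1040) = -3650 J.
Q = ΔU = -3650 J.
Net over both steps: W = -18500 J, Q = 9710 J, ΔU = 28200 J.

28200 J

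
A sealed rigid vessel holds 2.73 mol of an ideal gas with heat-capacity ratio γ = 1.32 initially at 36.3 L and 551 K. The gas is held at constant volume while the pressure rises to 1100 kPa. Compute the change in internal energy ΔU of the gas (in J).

P₁ = nRT₁/V₁ = 2.73×8.314×551/36.3 = 345 kPa.
Isochoric: V stays 36.3 L; P/T = const ⇒ T₂ = 1760 K, P₂ = 1100 kPa.
For an ideal gas ΔU = nCvΔT with Cv = R/(γ−1) = 26.0 J/(mol·K).
ΔU = 2.73×26.0×(1760−551) = 85700 J.

85700 J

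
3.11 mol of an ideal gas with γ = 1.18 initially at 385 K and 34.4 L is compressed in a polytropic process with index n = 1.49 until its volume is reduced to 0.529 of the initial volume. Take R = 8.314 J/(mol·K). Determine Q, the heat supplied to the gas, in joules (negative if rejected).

P₁ = nRT₁/V₁ = 3.11×8.314×385/34.4 = 289 kPa.
Polytropic n=1.49: T₂ = T₁(V₁/V₂)^(n−1) = 385×(1.89)^0.49 = 526 K; P₂ = P₁(V₁/V₂)^n = 747 kPa.
W = (P₁V₁−P₂V₂)/(n−1) = (289×34.4−747×18.2)/0.49 = -7440 J.
ΔU = nCvΔT = 3.11×46.2×(526−385) = 20300 J.
Q = ΔU + W = 12800 J.

12800 J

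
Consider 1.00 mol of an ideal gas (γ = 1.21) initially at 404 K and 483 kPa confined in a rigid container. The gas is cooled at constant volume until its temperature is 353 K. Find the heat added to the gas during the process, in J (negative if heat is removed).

-2020 J

V₁ = nRT₁/P₁ = 1.00×8.314×404/483 = 6.95 L.
Isochoric: V stays 6.95 L; P/T = const ⇒ T₂ = 353 K, P₂ = 422 kPa.
W = 0 (no volume change).
ΔU = nCvΔT = 1.00×39.6×(353−404) = -2020 J.
Q = ΔU = -2020 J.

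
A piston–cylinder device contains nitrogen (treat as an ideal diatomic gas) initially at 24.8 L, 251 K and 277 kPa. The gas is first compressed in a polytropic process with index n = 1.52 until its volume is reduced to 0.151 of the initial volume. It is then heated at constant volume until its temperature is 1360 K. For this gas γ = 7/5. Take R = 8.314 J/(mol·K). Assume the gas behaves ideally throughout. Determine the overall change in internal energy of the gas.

75900 J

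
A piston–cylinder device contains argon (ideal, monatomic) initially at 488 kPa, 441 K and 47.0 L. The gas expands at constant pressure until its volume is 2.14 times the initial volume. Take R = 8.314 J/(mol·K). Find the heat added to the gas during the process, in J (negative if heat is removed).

n = P₁V₁/(RT₁) = 488×47.0/(8.314×441) = 6.26 mol.
Isobaric: P stays 488 kPa; V/T = const ⇒ T₂ = 944 K, V₂ = 101 L.
W = PΔV = 488×(101−47.0) kPa·L = 26100 J.
ΔU = nCvΔT = 6.26×12.5×(944−441) = 39200 J.
Q = ΔU + W = nCpΔT = 65400 J.

65400 J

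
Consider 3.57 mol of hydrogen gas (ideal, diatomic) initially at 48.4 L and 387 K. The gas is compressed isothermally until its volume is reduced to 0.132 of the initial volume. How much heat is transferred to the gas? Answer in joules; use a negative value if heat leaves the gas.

P₁ = nRT₁/V₁ = 3.57×8.314×387/48.4 = 237 kPa.
Isothermal: T stays 387 K; PV = const ⇒ V₂ = 6.39 L, P₂ = 1800 kPa.
ΔU = 0 (ideal gas, T constant).
W = nRT ln(V₂/V₁) = 3.57×8.314×387×ln(0.132) = -23300 J.
Q = ΔU + W = -23300 J.

-23300 J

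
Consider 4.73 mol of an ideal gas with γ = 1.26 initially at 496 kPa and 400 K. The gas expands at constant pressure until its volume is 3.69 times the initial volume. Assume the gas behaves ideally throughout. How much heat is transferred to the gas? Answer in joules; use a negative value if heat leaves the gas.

205000 J

V₁ = nRT₁/P₁ = 4.73×8.314×400/496 = 31.7 L.
Isobaric: P stays 496 kPa; V/T = const ⇒ T₂ = 1480 K, V₂ = 117 L.
W = PΔV = 496×(117−31.7) kPa·L = 42300 J.
ΔU = nCvΔT = 4.73×32.0×(1480−400) = 163000 J.
Q = ΔU + W = nCpΔT = 205000 J.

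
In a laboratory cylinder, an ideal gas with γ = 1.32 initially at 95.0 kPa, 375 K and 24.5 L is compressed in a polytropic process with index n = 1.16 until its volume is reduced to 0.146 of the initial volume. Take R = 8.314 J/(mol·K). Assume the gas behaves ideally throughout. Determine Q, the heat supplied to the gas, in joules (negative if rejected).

-2620 J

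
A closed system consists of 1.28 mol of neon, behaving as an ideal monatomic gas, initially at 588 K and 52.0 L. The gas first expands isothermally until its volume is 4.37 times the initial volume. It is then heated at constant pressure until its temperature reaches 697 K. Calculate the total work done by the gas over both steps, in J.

10400 J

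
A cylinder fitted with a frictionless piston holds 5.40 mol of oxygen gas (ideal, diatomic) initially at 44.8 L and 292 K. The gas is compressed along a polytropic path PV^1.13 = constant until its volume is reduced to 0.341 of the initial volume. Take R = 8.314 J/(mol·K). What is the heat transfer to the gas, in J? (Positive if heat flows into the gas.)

-10200 J

P₁ = nRT₁/V₁ = 5.40×8.314×292/44.8 = 293 kPa.
Polytropic n=1.13: T₂ = T₁(V₁/V₂)^(n−1) = 292×(2.93)^0.13 = 336 K; P₂ = P₁(V₁/V₂)^n = 987 kPa.
W = (P₁V₁−P₂V₂)/(n−1) = (293×44.8−987×15.3)/0.13 = -15100 J.
ΔU = nCvΔT = 5.40×20.8×(336−292) = 4920 J.
Q = ΔU + W = -10200 J.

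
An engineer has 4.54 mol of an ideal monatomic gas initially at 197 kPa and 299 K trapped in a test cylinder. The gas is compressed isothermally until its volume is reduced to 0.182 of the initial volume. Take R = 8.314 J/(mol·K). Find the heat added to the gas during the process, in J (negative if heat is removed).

-19200 J

V₁ = nRT₁/P₁ = 4.54×8.314×299/197 = 57.3 L.
Isothermal: T stays 299 K; PV = const ⇒ V₂ = 10.4 L, P₂ = 1080 kPa.
ΔU = 0 (ideal gas, T constant).
W = nRT ln(V₂/V₁) = 4.54×8.314×299×ln(0.182) = -19200 J.
Q = ΔU + W = -19200 J.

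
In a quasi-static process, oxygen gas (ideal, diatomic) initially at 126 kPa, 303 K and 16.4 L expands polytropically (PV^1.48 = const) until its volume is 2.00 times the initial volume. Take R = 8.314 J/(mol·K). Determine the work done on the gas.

-1220 J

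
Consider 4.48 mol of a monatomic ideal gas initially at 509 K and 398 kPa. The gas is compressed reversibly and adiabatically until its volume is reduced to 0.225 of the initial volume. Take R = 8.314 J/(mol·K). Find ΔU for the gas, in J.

V₁ = nRT₁/P₁ = 4.48×8.314×509/398 = 47.6 L.
Adiabatic: TV^(γ−1) = const ⇒ T₂ = 509×(4.44)^0.667 = 1380 K; PV^γ = const ⇒ P₂ = 4780 kPa.
For an ideal gas ΔU = nCvΔT with Cv = (3/2)R = 12.5 J/(mol·K).
ΔU = 4.48×12.5×(1380−509) = 48400 J.

48400 J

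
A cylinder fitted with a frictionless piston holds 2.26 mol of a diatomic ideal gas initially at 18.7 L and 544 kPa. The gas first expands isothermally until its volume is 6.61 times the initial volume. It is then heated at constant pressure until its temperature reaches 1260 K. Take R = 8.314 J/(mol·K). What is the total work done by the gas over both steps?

T₁ = P₁V₁/(nR) = 544×18.7/(2.26×8.314) = 541 K.
Step 1 — Isothermal: T stays 541 K; PV = const ⇒ V₂ = 124 L, P₂ = 82.3 kPa.
ΔU = 0 (ideal gas, T constant).
W = nRT ln(V₂/V₁) = 2.26×8.314×541×ln(6.61) = 19200 J.
Q = ΔU + W = 19200 J.
State after step 1: P = 82.3 kPa, V = 124 L, T = 541 K.
Step 2 — Isobaric: P stays 82.3 kPa; V/T = const ⇒ T₂ = 1260 K, V₂ = 288 L.
W = PΔV = 82.3×(288−124) kPa·L = 13500 J.
ΔU = nCvΔT = 2.26×20.8×(1260−541) = 33800 J.
Q = ΔU + W = nCpΔT = 47300 J.
Net over both steps: W = 32700 J, Q = 66500 J, ΔU = 33800 J.

32700 J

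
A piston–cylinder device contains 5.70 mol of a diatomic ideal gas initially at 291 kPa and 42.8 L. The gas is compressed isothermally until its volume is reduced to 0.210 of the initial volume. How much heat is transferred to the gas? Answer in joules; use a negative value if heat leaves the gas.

T₁ = P₁V₁/(nR) = 291×42.8/(5.70×8.314) = 263 K.
Isothermal: T stays 263 K; PV = const ⇒ V₂ = 8.99 L, P₂ = 1390 kPa.
ΔU = 0 (ideal gas, T constant).
W = nRT ln(V₂/V₁) = 5.70×8.314×263×ln(0.210) = -19400 J.
Q = ΔU + W = -19400 J.

-19400 J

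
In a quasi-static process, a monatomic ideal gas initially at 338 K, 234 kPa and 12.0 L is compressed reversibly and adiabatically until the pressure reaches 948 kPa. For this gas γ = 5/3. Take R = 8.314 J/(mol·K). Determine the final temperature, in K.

591 K

Adiabatic: T₂/T₁ = (P₂/P₁)^((γ−1)/γ) ⇒ T₂ = 338×(4.05)^0.400 = 591 K; V₂ = 5.18 L.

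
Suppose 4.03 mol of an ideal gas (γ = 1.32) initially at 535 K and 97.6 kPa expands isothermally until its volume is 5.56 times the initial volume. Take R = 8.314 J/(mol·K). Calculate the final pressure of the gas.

17.6 kPa

V₁ = nRT₁/P₁ = 4.03×8.314×535/97.6 = 184 L.
Isothermal: T stays 535 K; PV = const ⇒ V₂ = 1020 L, P₂ = 17.6 kPa.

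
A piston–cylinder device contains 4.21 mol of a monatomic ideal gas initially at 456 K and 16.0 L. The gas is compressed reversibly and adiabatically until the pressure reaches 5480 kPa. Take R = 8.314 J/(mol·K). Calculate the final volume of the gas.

P₁ = nRT₁/V₁ = 4.21×8.314×456/16.0 = 998 kPa.
Adiabatic: T₂/T₁ = (P₂/P₁)^((γ−1)/γ) ⇒ T₂ = 456×(5.49)^0.400 = 901 K; V₂ = 5.76 L.

5.76 L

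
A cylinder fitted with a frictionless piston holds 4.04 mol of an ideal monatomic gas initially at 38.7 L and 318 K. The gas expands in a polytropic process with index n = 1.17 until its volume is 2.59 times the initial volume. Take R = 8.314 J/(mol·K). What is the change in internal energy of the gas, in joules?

P₁ = nRT₁/V₁ = 4.04×8.314×318/38.7 = 276 kPa.
Polytropic n=1.17: T₂ = T₁(V₁/V₂)^(n−1) = 318×(0.386)^0.17 = 270 K; P₂ = P₁(V₁/V₂)^n = 90.6 kPa.
For an ideal gas ΔU = nCvΔT with Cv = (3/2)R = 12.5 J/(mol·K).
ΔU = 4.04×12.5×(270−318) = -2390 J.

-2390 J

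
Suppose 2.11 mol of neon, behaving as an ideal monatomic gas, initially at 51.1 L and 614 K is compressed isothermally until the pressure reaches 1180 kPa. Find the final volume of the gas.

P₁ = nRT₁/V₁ = 2.11×8.314×614/51.1 = 211 kPa.
Isothermal: T stays 614 K; PV = const ⇒ V₂ = 9.13 L, P₂ = 1180 kPa.

9.13 L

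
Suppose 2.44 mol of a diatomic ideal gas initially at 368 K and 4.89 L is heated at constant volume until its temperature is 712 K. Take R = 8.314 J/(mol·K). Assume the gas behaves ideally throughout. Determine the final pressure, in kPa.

P₁ = nRT₁/V₁ = 2.44×8.314×368/4.89 = 1530 kPa.
Isochoric: V stays 4.89 L; P/T = const ⇒ T₂ = 712 K, P₂ = 2950 kPa.

2950 kPa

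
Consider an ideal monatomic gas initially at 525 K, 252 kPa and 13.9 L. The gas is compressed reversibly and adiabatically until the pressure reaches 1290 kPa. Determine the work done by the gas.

-4840 J

n = P₁V₁/(RT₁) = 252×13.9/(8.314×525) = 0.803 mol.
Adiabatic: T₂/T₁ = (P₂/P₁)^((γ−1)/γ) ⇒ T₂ = 525×(5.12)^0.400 = 1010 K; V₂ = 5.22 L.
ΔU = nCvΔT = 0.803×12.5×(1010−525) = 4840 J.
Q = 0 for an adiabatic process, so W = −ΔU = -4840 J.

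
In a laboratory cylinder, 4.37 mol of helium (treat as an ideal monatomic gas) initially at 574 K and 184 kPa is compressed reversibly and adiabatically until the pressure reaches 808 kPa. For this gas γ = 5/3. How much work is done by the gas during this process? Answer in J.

-25300 J

V₁ = nRT₁/P₁ = 4.37×8.314×574/184 = 113 L.
Adiabatic: T₂/T₁ = (P₂/P₁)^((γ−1)/γ) ⇒ T₂ = 574×(4.39)^0.400 = 1040 K; V₂ = 46.6 L.
ΔU = nCvΔT = 4.37×12.5×(1040−574) = 25300 J.
Q = 0 for an adiabatic process, so W = −ΔU = -25300 J.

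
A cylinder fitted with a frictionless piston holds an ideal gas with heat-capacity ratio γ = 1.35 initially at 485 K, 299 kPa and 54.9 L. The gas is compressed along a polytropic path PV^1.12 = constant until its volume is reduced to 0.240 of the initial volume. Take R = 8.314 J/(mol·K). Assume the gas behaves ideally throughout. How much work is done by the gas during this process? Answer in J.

-25600 J

n = P₁V₁/(RT₁) = 299×54.9/(8.314×485) = 4.07 mol.
Polytropic n=1.12: T₂ = T₁(V₁/V₂)^(n−1) = 485×(4.17)^0.12 = 576 K; P₂ = P₁(V₁/V₂)^n = 1480 kPa.
W = (P₁V₁−P₂V₂)/(n−1) = (299×54.9−1480×13.2)/0.12 = -25600 J.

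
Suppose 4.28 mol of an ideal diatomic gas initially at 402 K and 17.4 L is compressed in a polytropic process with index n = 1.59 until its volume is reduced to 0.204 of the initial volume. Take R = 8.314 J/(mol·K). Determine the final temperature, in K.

1030 K

P₁ = nRT₁/V₁ = 4.28×8.314×402/17.4 = 822 kPa.
Polytropic n=1.59: T₂ = T₁(V₁/V₂)^(n−1) = 402×(4.90)^0.59 = 1030 K; P₂ = P₁(V₁/V₂)^n = 10300 kPa.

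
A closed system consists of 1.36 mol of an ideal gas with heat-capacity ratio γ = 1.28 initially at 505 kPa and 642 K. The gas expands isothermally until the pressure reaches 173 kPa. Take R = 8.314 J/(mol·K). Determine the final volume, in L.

42.0 L

V₁ = nRT₁/P₁ = 1.36×8.314×642/505 = 14.4 L.
Isothermal: T stays 642 K; PV = const ⇒ V₂ = 42.0 L, P₂ = 173 kPa.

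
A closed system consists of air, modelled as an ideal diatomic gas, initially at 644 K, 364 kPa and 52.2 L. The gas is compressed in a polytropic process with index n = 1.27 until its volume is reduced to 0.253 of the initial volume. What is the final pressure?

2090 kPa

Polytropic n=1.27: T₂ = T₁(V₁/V₂)^(n−1) = 644×(3.95)^0.27 = 933 K; P₂ = P₁(V₁/V₂)^n = 2090 kPa.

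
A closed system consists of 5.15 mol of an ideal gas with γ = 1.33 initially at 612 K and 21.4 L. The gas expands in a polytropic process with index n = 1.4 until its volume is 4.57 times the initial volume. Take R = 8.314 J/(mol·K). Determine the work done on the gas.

-29800 J

P₁ = nRT₁/V₁ = 5.15×8.314×612/21.4 = 1220 kPa.
Polytropic n=1.4: T₂ = T₁(V₁/V₂)^(n−1) = 612×(0.219)^0.40 = 333 K; P₂ = P₁(V₁/V₂)^n = 146 kPa.
W = (P₁V₁−P₂V₂)/(n−1) = (1220×21.4−146×97.8)/0.40 = 29800 J.
Work done on the gas = −W_by = -29800 J.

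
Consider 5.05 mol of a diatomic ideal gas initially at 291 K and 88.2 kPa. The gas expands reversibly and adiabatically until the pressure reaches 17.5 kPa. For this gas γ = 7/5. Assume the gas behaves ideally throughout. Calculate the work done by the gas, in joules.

V₁ = nRT₁/P₁ = 5.05×8.314×291/88.2 = 139 L.
Adiabatic: T₂/T₁ = (P₂/P₁)^((γ−1)/γ) ⇒ T₂ = 291×(0.198)^0.286 = 183 K; V₂ = 440 L.
ΔU = nCvΔT = 5.05×20.8×(183−291) = -11300 J.
Q = 0 for an adiabatic process, so W = −ΔU = 11300 J.

11300 J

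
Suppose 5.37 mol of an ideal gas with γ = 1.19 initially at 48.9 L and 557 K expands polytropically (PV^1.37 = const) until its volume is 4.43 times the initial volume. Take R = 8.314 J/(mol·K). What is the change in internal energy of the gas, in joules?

P₁ = nRT₁/V₁ = 5.37×8.314×557/48.9 = 509 kPa.
Polytropic n=1.37: T₂ = T₁(V₁/V₂)^(n−1) = 557×(0.226)^0.37 = 321 K; P₂ = P₁(V₁/V₂)^n = 66.2 kPa.
For an ideal gas ΔU = nCvΔT with Cv = R/(γ−1) = 43.8 J/(mol·K).
ΔU = 5.37×43.8×(321−557) = -55400 J.

-55400 J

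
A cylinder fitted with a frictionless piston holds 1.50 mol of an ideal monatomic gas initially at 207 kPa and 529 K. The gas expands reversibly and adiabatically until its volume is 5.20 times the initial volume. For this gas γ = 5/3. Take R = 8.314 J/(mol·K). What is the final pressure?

13.3 kPa

V₁ = nRT₁/P₁ = 1.50×8.314×529/207 = 31.9 L.
Adiabatic: TV^(γ−1) = const ⇒ T₂ = 529×(0.192)^0.667 = 176 K; PV^γ = const ⇒ P₂ = 13.3 kPa.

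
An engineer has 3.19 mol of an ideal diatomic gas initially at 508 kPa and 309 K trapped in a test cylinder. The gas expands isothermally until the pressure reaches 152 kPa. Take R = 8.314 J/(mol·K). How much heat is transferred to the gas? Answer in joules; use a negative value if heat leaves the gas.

9890 J

V₁ = nRT₁/P₁ = 3.19×8.314×309/508 = 16.1 L.
Isothermal: T stays 309 K; PV = const ⇒ V₂ = 53.9 L, P₂ = 152 kPa.
ΔU = 0 (ideal gas, T constant).
W = nRT ln(V₂/V₁) = 3.19×8.314×309×ln(3.34) = 9890 J.
Q = ΔU + W = 9890 J.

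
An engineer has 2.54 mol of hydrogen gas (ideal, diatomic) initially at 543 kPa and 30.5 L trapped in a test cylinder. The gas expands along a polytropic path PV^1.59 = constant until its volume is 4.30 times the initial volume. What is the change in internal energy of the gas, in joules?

-23900 J

T₁ = P₁V₁/(nR) = 543×30.5/(2.54×8.314) = 784 K.
Polytropic n=1.59: T₂ = T₁(V₁/V₂)^(n−1) = 784×(0.233)^0.59 = 332 K; P₂ = P₁(V₁/V₂)^n = 53.4 kPa.
For an ideal gas ΔU = nCvΔT with Cv = (5/2)R = 20.8 J/(mol·K).
ΔU = 2.54×20.8×(332−784) = -23900 J.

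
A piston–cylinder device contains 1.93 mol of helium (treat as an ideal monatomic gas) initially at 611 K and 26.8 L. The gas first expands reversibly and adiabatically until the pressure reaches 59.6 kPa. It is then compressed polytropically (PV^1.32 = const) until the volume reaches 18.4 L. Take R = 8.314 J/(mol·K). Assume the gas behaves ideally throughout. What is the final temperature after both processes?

P₁ = nRT₁/V₁ = 1.93×8.314×611/26.8 = 366 kPa.
Step 1 — Adiabatic: T₂/T₁ = (P₂/P₁)^((γ−1)/γ) ⇒ T₂ = 611×(0.163)^0.400 = 296 K; V₂ = 79.6 L.
ΔU = nCvΔT = 1.93×12.5×(296−611) = -7590 J.
Q = 0 for an adiabatic process, so W = −ΔU = 7590 J.
State after step 1: P = 59.6 kPa, V = 79.6 L, T = 296 K.
Step 2 — Polytropic n=1.32: T₂ = T₁(V₁/V₂)^(n−1) = 296×(4.33)^0.32 = 472 K; P₂ = P₁(V₁/V₂)^n = 412 kPa.
W = (P₁V₁−P₂V₂)/(n−1) = (59.6×79.6−412×18.4)/0.32 = -8870 J.
ΔU = nCvΔT = 1.93×12.5×(472−296) = 4260 J.
Q = ΔU + W = -4610 J.
Net over both steps: W = -1280 J, Q = -4610 J, ΔU = -3330 J.

472 K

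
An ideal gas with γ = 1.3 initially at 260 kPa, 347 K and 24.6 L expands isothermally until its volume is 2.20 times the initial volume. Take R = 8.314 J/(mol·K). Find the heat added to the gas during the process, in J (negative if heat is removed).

5040 J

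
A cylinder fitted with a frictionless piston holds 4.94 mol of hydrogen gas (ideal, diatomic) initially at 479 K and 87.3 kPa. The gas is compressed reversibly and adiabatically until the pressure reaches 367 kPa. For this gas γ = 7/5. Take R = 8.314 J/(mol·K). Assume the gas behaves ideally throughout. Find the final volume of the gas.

80.8 L

V₁ = nRT₁/P₁ = 4.94×8.314×479/87.3 = 225 L.
Adiabatic: T₂/T₁ = (P₂/P₁)^((γ−1)/γ) ⇒ T₂ = 479×(4.20)^0.286 = 722 K; V₂ = 80.8 L.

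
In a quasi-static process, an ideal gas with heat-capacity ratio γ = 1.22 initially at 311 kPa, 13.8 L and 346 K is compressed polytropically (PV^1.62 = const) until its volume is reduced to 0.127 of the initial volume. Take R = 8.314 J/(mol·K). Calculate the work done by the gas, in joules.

n = P₁V₁/(RT₁) = 311×13.8/(8.314×346) = 1.49 mol.
Polytropic n=1.62: T₂ = T₁(V₁/V₂)^(n−1) = 346×(7.87)^0.62 = 1240 K; P₂ = P₁(V₁/V₂)^n = 8800 kPa.
W = (P₁V₁−P₂V₂)/(n−1) = (311×13.8−8800×1.75)/0.62 = -18000 J.

-18000 J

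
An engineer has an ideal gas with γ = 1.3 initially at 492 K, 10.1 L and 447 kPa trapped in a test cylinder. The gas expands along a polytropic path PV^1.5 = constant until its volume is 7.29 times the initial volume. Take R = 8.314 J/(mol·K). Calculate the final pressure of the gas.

Polytropic n=1.5: T₂ = T₁(V₁/V₂)^(n−1) = 492×(0.137)^0.50 = 182 K; P₂ = P₁(V₁/V₂)^n = 22.7 kPa.

22.7 kPa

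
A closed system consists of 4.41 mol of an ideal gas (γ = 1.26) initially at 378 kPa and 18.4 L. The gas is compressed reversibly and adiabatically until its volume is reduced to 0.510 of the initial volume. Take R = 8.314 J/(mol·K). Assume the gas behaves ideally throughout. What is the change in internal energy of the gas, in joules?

5120 J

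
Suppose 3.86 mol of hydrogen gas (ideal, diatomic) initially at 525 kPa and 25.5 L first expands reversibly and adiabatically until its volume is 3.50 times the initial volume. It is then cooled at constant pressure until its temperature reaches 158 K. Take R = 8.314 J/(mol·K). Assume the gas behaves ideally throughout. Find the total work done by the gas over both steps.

10200 J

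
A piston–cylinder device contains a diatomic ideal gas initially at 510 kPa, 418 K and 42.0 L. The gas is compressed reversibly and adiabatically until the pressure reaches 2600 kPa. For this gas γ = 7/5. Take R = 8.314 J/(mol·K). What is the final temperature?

666 K

Adiabatic: T₂/T₁ = (P₂/P₁)^((γ−1)/γ) ⇒ T₂ = 418×(5.10)^0.286 = 666 K; V₂ = 13.1 L.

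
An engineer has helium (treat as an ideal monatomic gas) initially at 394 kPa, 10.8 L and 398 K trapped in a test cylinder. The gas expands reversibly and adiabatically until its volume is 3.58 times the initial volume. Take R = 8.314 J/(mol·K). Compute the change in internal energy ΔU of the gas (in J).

n = P₁V₁/(RT₁) = 394×10.8/(8.314×398) = 1.29 mol.
Adiabatic: TV^(γ−1) = const ⇒ T₂ = 398×(0.279)^0.667 = 170 K; PV^γ = const ⇒ P₂ = 47.0 kPa.
For an ideal gas ΔU = nCvΔT with Cv = (3/2)R = 12.5 J/(mol·K).
ΔU = 1.29×12.5×(170−398) = -3660 J.

-3660 J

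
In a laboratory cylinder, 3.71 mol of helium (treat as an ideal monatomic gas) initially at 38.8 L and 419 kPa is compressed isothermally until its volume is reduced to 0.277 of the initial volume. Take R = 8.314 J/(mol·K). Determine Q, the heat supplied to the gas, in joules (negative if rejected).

T₁ = P₁V₁/(nR) = 419×38.8/(3.71×8.314) = 527 K.
Isothermal: T stays 527 K; PV = const ⇒ V₂ = 10.7 L, P₂ = 1510 kPa.
ΔU = 0 (ideal gas, T constant).
W = nRT ln(V₂/V₁) = 3.71×8.314×527×ln(0.277) = -20900 J.
Q = ΔU + W = -20900 J.

-20900 J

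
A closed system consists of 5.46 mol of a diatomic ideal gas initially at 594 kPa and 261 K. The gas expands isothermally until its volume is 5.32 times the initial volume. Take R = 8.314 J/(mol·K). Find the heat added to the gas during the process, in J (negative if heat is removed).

V₁ = nRT₁/P₁ = 5.46×8.314×261/594 = 19.9 L.
Isothermal: T stays 261 K; PV = const ⇒ V₂ = 106 L, P₂ = 112 kPa.
ΔU = 0 (ideal gas, T constant).
W = nRT ln(V₂/V₁) = 5.46×8.314×261×ln(5.32) = 19800 J.
Q = ΔU + W = 19800 J.

19800 J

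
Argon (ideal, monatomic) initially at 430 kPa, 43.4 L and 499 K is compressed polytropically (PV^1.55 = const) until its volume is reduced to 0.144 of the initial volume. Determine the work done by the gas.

n = P₁V₁/(RT₁) = 430×43.4/(8.314×499) = 4.50 mol.
Polytropic n=1.55: T₂ = T₁(V₁/V₂)^(n−1) = 499×(6.94)^0.55 = 1450 K; P₂ = P₁(V₁/V₂)^n = 8670 kPa.
W = (P₁V₁−P₂V₂)/(n−1) = (430×43.4−8670×6.25)/0.55 = -64600 J.

-64600 J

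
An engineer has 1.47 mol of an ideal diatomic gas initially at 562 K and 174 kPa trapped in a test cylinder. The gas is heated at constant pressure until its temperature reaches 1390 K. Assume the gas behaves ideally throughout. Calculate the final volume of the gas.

V₁ = nRT₁/P₁ = 1.47×8.314×562/174 = 39.5 L.
Isobaric: P stays 174 kPa; V/T = const ⇒ T₂ = 1390 K, V₂ = 97.6 L.

97.6 L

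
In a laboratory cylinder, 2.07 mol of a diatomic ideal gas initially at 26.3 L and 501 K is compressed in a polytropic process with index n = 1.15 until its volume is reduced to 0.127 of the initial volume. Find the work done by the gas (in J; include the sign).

P₁ = nRT₁/V₁ = 2.07×8.314×501/26.3 = 328 kPa.
Polytropic n=1.15: T₂ = T₁(V₁/V₂)^(n−1) = 501×(7.87)^0.15 = 683 K; P₂ = P₁(V₁/V₂)^n = 3520 kPa.
W = (P₁V₁−P₂V₂)/(n−1) = (328×26.3−3520×3.34)/0.15 = -20900 J.

-20900 J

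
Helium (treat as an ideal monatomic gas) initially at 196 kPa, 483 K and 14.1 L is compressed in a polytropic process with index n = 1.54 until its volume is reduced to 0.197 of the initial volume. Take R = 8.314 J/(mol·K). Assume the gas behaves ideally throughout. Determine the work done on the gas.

7190 J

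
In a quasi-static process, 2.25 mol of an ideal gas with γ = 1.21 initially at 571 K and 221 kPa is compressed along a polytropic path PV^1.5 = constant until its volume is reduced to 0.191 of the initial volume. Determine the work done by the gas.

V₁ = nRT₁/P₁ = 2.25×8.314×571/221 = 48.3 L.
Polytropic n=1.5: T₂ = T₁(V₁/V₂)^(n−1) = 571×(5.24)^0.50 = 1310 K; P₂ = P₁(V₁/V₂)^n = 2650 kPa.
W = (P₁V₁−P₂V₂)/(n−1) = (221×48.3−2650×9.23)/0.50 = -27500 J.

-27500 J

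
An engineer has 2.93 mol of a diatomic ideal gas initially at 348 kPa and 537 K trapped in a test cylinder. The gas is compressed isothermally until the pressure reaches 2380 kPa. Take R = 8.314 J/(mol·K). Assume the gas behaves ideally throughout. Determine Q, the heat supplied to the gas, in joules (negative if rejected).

V₁ = nRT₁/P₁ = 2.93×8.314×537/348 = 37.6 L.
Isothermal: T stays 537 K; PV = const ⇒ V₂ = 5.50 L, P₂ = 2380 kPa.
ΔU = 0 (ideal gas, T constant).
W = nRT ln(V₂/V₁) = 2.93×8.314×537×ln(0.146) = -25200 J.
Q = ΔU + W = -25200 J.

-25200 J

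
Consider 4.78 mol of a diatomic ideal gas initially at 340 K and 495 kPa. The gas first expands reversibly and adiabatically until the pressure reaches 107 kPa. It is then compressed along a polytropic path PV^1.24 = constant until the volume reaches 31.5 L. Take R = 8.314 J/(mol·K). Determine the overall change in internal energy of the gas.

-6380 J

V₁ = nRT₁/P₁ = 4.78×8.314×340/495 = 27.3 L.
Step 1 — Adiabatic: T₂/T₁ = (P₂/P₁)^((γ−1)/γ) ⇒ T₂ = 340×(0.216)^0.286 = 219 K; V₂ = 81.5 L.
ΔU = nCvΔT = 4.78×20.8×(219−340) = -12000 J.
Q = 0 for an adiabatic process, so W = −ΔU = 12000 J.
State after step 1: P = 107 kPa, V = 81.5 L, T = 219 K.
Step 2 — Polytropic n=1.24: T₂ = T₁(V₁/V₂)^(n−1) = 219×(2.59)^0.24 = 276 K; P₂ = P₁(V₁/V₂)^n = 348 kPa.
W = (P₁V₁−P₂V₂)/(n−1) = (107×81.5−348×31.5)/0.24 = -9320 J.
ΔU = nCvΔT = 4.78×20.8×(276−219) = 5590 J.
Q = ΔU + W = -3730 J.
Net over both steps: W = 2660 J, Q = -3730 J, ΔU = -6380 J.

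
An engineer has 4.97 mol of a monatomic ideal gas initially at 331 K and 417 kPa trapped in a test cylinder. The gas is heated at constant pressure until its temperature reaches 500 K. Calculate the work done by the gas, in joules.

V₁ = nRT₁/P₁ = 4.97×8.314×331/417 = 32.8 L.
Isobaric: P stays 417 kPa; V/T = const ⇒ T₂ = 500 K, V₂ = 49.5 L.
W = PΔV = 417×(49.5−32.8) kPa·L = 6980 J.

6980 J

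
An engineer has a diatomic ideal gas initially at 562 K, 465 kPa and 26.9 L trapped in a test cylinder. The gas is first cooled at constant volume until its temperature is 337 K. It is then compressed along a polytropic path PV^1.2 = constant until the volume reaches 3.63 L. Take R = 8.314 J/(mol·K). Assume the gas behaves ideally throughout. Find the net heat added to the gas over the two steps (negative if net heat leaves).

-21800 J

n = P₁V₁/(RT₁) = 465×26.9/(8.314×562) = 2.68 mol.
Step 1 — Isochoric: V stays 26.9 L; P/T = const ⇒ T₂ = 337 K, P₂ = 279 kPa.
W = 0 (no volume change).
ΔU = nCvΔT = 2.68×20.8×(337−562) = -12500 J.
Q = ΔU = -12500 J.
State after step 1: P = 279 kPa, V = 26.9 L, T = 337 K.
Step 2 — Polytropic n=1.2: T₂ = T₁(V₁/V₂)^(n−1) = 337×(7.41)^0.20 = 503 K; P₂ = P₁(V₁/V₂)^n = 3080 kPa.
W = (P₁V₁−P₂V₂)/(n−1) = (279×26.9−3080×3.63)/0.20 = -18500 J.
ΔU = nCvΔT = 2.68×20.8×(503−337) = 9240 J.
Q = ΔU + W = -9240 J.
Net over both steps: W = -18500 J, Q = -21800 J, ΔU = -3280 J.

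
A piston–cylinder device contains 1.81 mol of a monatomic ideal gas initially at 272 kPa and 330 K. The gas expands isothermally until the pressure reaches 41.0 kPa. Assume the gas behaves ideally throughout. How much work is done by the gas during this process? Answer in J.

9400 J

V₁ = nRT₁/P₁ = 1.81×8.314×330/272 = 18.3 L.
Isothermal: T stays 330 K; PV = const ⇒ V₂ = 121 L, P₂ = 41.0 kPa.
W = nRT ln(V₂/V₁) = 1.81×8.314×330×ln(6.63) = 9400 J.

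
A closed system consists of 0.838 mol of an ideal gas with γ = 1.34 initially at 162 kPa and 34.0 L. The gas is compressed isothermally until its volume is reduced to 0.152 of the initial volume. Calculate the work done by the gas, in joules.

-10400 J

T₁ = P₁V₁/(nR) = 162×34.0/(0.838×8.314) = 791 K.
Isothermal: T stays 791 K; PV = const ⇒ V₂ = 5.17 L, P₂ = 1070 kPa.
W = nRT ln(V₂/V₁) = 0.838×8.314×791×ln(0.152) = -10400 J.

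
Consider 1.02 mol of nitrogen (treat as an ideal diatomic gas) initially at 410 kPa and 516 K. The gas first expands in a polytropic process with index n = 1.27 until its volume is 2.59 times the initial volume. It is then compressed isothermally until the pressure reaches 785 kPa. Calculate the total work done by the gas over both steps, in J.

V₁ = nRT₁/P₁ = 1.02×8.314×516/410 = 10.7 L.
Step 1 — Polytropic n=1.27: T₂ = T₁(V₁/V₂)^(n−1) = 516×(0.386)^0.27 = 399 K; P₂ = P₁(V₁/V₂)^n = 122 kPa.
W = (P₁V₁−P₂V₂)/(n−1) = (410×10.7−122×27.6)/0.27 = 3670 J.
ΔU = nCvΔT = 1.02×20.8×(399−516) = -2480 J.
Q = ΔU + W = 1190 J.
State after step 1: P = 122 kPa, V = 27.6 L, T = 399 K.
Step 2 — Isothermal: T stays 399 K; PV = const ⇒ V₂ = 4.31 L, P₂ = 785 kPa.
ΔU = 0 (ideal gas, T constant).
W = nRT ln(V₂/V₁) = 1.02×8.314×399×ln(0.156) = -6290 J.
Q = ΔU + W = -6290 J.
Net over both steps: W = -2620 J, Q = -5090 J, ΔU = -2480 J.

-2620 J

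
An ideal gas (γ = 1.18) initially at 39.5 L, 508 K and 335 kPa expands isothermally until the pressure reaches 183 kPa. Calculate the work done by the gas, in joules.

n = P₁V₁/(RT₁) = 335×39.5/(8.314×508) = 3.13 mol.
Isothermal: T stays 508 K; PV = const ⇒ V₂ = 72.3 L, P₂ = 183 kPa.
W = nRT ln(V₂/V₁) = 3.13×8.314×508×ln(1.83) = 8000 J.

8000 J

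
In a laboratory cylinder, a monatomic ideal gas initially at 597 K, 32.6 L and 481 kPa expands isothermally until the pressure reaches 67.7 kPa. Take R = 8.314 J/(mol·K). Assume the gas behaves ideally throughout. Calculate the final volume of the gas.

232 L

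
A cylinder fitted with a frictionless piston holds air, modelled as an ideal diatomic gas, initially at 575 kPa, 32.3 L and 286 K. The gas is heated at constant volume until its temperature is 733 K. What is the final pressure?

1470 kPa

Isochoric: V stays 32.3 L; P/T = const ⇒ T₂ = 733 K, P₂ = 1470 kPa.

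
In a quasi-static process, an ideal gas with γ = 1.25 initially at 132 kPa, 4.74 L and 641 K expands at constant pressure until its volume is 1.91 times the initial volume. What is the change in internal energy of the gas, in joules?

2280 J

n = P₁V₁/(RT₁) = 132×4.74/(8.314×641) = 0.117 mol.
Isobaric: P stays 132 kPa; V/T = const ⇒ T₂ = 1220 K, V₂ = 9.05 L.
For an ideal gas ΔU = nCvΔT with Cv = R/(γ−1) = 33.3 J/(mol·K).
ΔU = 0.117×33.3×(1220−641) = 2280 J.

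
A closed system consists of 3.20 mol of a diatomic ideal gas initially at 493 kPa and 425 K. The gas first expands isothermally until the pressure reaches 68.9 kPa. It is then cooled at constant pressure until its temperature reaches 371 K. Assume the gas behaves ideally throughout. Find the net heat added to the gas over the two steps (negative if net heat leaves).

17200 J

V₁ = nRT₁/P₁ = 3.20×8.314×425/493 = 22.9 L.
Step 1 — Isothermal: T stays 425 K; PV = const ⇒ V₂ = 164 L, P₂ = 68.9 kPa.
ΔU = 0 (ideal gas, T constant).
W = nRT ln(V₂/V₁) = 3.20×8.314×425×ln(7.16) = 22300 J.
Q = ΔU + W = 22300 J.
State after step 1: P = 68.9 kPa, V = 164 L, T = 425 K.
Step 2 — Isobaric: P stays 68.9 kPa; V/T = const ⇒ T₂ = 371 K, V₂ = 143 L.
W = PΔV = 68.9×(143−164) kPa·L = -1440 J.
ΔU = nCvΔT = 3.20×20.8×(371−425) = -3590 J.
Q = ΔU + W = nCpΔT = -5030 J.
Net over both steps: W = 20800 J, Q = 17200 J, ΔU = -3590 J.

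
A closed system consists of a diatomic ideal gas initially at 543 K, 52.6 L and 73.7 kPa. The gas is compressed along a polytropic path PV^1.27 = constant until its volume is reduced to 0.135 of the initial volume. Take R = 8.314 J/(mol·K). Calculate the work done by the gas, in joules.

-10300 J

n = P₁V₁/(RT₁) = 73.7×52.6/(8.314×543) = 0.859 mol.
Polytropic n=1.27: T₂ = T₁(V₁/V₂)^(n−1) = 543×(7.41)^0.27 = 932 K; P₂ = P₁(V₁/V₂)^n = 937 kPa.
W = (P₁V₁−P₂V₂)/(n−1) = (73.7×52.6−937×7.10)/0.27 = -10300 J.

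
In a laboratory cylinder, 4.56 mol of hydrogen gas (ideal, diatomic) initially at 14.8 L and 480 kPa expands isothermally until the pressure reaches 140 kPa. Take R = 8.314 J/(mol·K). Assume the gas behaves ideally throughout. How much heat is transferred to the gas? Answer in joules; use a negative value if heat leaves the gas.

T₁ = P₁V₁/(nR) = 480×14.8/(4.56×8.314) = 187 K.
Isothermal: T stays 187 K; PV = const ⇒ V₂ = 50.7 L, P₂ = 140 kPa.
ΔU = 0 (ideal gas, T constant).
W = nRT ln(V₂/V₁) = 4.56×8.314×187×ln(3.43) = 8750 J.
Q = ΔU + W = 8750 J.

8750 J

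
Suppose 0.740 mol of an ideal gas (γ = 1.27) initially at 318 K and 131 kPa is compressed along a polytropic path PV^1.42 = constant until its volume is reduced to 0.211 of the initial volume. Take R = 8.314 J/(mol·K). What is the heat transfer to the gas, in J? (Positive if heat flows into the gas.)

2390 J

V₁ = nRT₁/P₁ = 0.740×8.314×318/131 = 14.9 L.
Polytropic n=1.42: T₂ = T₁(V₁/V₂)^(n−1) = 318×(4.74)^0.42 = 611 K; P₂ = P₁(V₁/V₂)^n = 1190 kPa.
W = (P₁V₁−P₂V₂)/(n−1) = (131×14.9−1190×3.15)/0.42 = -4300 J.
ΔU = nCvΔT = 0.740×30.8×(611−318) = 6680 J.
Q = ΔU + W = 2390 J.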